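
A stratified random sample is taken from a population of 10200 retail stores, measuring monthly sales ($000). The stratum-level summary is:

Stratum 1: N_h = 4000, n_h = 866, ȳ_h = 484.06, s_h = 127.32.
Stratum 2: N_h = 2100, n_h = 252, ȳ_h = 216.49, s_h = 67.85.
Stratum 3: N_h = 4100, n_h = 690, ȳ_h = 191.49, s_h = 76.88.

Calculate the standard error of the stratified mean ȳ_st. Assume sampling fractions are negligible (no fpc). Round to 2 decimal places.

V̂(ȳ_st) = Σ W_h² s_h²/n_h, with W_h = N_h/N and N = 10200:
  stratum 1: (4000/10200)²·127.32²/866 = 2.87869
  stratum 2: (2100/10200)²·67.85²/252 = 0.77435
  stratum 3: (4100/10200)²·76.88²/690 = 1.38403
V̂(ȳ_st) = 5.03707
SE(ȳ_st) = √5.03707 = 2.24434

SE(ȳ_st) ≈ 2.24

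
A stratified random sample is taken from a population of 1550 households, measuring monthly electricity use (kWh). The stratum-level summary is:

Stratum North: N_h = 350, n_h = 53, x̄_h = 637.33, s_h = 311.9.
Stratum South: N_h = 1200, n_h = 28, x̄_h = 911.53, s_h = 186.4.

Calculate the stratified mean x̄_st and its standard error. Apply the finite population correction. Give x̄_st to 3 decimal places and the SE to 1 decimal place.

x̄_st ≈ 849.614, SE ≈ 28.4

x̄_st = Σ W_h x̄_h = (350·637.33 + 1200·911.53)/1550 = 849.61387
V̂(x̄_st) = Σ W_h² (1 − n_h/N_h) s_h²/n_h, with W_h = N_h/N and N = 1550:
  stratum North: (350/1550)²·(1 − 53/350)·311.9²/53 = 79.4175
  stratum South: (1200/1550)²·(1 − 28/1200)·186.4²/28 = 726.406
V̂(x̄_st) = 805.823
SE(x̄_st) = √805.823 = 28.387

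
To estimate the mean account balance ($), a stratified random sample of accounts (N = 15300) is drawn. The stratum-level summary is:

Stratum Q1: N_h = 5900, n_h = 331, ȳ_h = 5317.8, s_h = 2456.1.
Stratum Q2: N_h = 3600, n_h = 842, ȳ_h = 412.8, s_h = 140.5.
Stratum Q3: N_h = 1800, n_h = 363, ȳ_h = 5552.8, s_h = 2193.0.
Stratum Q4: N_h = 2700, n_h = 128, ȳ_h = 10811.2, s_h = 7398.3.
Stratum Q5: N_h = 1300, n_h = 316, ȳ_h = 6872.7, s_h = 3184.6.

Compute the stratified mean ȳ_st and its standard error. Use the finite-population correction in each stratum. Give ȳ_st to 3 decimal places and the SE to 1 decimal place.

ȳ_st ≈ 5292.869, SE ≈ 124.8

ȳ_st = Σ W_h ȳ_h = (5900·5317.8 + 3600·412.8 + 1800·5552.8 + 2700·10811.2 + 1300·6872.7)/15300 = 5292.86863
V̂(ȳ_st) = Σ W_h² (1 − n_h/N_h) s_h²/n_h, with W_h = N_h/N and N = 15300:
  stratum Q1: (5900/15300)²·(1 − 331/5900)·2456.1²/331 = 2558.06
  stratum Q2: (3600/15300)²·(1 − 842/3600)·140.5²/842 = 0.994385
  stratum Q3: (1800/15300)²·(1 − 363/1800)·2193.0²/363 = 146.392
  stratum Q4: (2700/15300)²·(1 − 128/2700)·7398.3²/128 = 12685.4
  stratum Q5: (1300/15300)²·(1 − 316/1300)·3184.6²/316 = 175.379
V̂(ȳ_st) = 15566.3
SE(ȳ_st) = √15566.3 = 124.765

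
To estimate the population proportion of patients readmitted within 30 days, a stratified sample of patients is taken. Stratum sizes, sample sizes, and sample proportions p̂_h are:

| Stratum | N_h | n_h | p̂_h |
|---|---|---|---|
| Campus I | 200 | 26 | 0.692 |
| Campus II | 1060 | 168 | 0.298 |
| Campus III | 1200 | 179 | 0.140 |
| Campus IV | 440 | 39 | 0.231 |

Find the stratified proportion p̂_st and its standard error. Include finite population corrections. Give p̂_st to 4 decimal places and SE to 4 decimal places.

N = 2900; stratum weights W_h = N_h/N.
p̂_st = Σ W_h p̂_h = (200·0.692 + 1060·0.298 + 1200·0.140 + 440·0.231)/2900 = 0.24963
V̂(p̂_st) = Σ W_h² (1 − n_h/N_h) p̂_h(1−p̂_h)/(n_h−1):
  stratum Campus I: (200/2900)²·(1 − 26/200)·0.692·0.308/25 = 3.52777e-05
  stratum Campus II: (1060/2900)²·(1 − 168/1060)·0.298·0.702/167 = 0.000140835
  stratum Campus III: (1200/2900)²·(1 − 179/1200)·0.140·0.860/178 = 9.85411e-05
  stratum Campus IV: (440/2900)²·(1 − 39/440)·0.231·0.769/38 = 9.80744e-05
V̂(p̂_st) = 0.000372729; SE = √V̂ = 0.0193062

p̂_st ≈ 0.2496, SE ≈ 0.0193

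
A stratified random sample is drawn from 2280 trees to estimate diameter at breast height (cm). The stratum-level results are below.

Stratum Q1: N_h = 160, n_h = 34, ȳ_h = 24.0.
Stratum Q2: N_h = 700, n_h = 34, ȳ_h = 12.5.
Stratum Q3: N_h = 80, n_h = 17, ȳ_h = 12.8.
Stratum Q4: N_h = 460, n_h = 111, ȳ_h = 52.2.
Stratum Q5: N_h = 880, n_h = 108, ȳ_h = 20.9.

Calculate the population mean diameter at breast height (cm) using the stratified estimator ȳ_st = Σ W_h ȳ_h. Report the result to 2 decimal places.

ȳ_st ≈ 24.57

N = Σ N_h = 2280. Stratum weights W_h = N_h/N.
ȳ_st = (160·24.0 + 700·12.5 + 80·12.8 + 460·52.2 + 880·20.9) / 2280 = 24.5693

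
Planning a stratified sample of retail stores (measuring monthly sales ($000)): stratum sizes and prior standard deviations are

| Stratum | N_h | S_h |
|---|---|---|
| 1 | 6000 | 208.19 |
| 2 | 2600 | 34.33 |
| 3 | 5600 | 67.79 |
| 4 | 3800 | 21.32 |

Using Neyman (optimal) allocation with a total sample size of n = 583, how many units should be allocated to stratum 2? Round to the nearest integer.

Neyman allocation: n_h = n · N_h S_h / Σ N_i S_i, with n = 583.
  stratum 1: N_h·S_h = 6000·208.19 = 1249140.00
  stratum 2: N_h·S_h = 2600·34.33 = 89258.00
  stratum 3: N_h·S_h = 5600·67.79 = 379624.00
  stratum 4: N_h·S_h = 3800·21.32 = 81016.00
Σ N_h S_h = 1799038.00
n for stratum 2 = 583·89258.00/1799038.00 = 28.925 → 29

29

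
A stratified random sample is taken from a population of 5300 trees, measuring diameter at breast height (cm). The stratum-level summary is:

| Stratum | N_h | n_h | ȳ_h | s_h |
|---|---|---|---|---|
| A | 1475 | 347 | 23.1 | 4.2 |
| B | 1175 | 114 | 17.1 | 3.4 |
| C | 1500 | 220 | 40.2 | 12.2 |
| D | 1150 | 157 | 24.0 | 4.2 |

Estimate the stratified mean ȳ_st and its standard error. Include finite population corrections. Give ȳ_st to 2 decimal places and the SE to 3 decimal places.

ȳ_st = Σ W_h ȳ_h = (1475·23.1 + 1175·17.1 + 1500·40.2 + 1150·24.0)/5300 = 26.80472
V̂(ȳ_st) = Σ W_h² (1 − n_h/N_h) s_h²/n_h, with W_h = N_h/N and N = 5300:
  stratum A: (1475/5300)²·(1 − 347/1475)·4.2²/347 = 0.00301105
  stratum B: (1175/5300)²·(1 − 114/1175)·3.4²/114 = 0.00450044
  stratum C: (1500/5300)²·(1 − 220/1500)·12.2²/220 = 0.046243
  stratum D: (1150/5300)²·(1 − 157/1150)·4.2²/157 = 0.00456767
V̂(ȳ_st) = 0.0583222
SE(ȳ_st) = √0.0583222 = 0.2415

ȳ_st ≈ 26.80, SE ≈ 0.241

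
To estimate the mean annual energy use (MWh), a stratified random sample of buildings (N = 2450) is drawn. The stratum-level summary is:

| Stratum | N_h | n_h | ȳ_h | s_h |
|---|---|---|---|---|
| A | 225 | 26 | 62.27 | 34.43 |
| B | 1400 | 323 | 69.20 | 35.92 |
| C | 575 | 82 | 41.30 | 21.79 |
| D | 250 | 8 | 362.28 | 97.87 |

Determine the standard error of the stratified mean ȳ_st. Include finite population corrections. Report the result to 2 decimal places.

V̂(ȳ_st) = Σ W_h² (1 − n_h/N_h) s_h²/n_h, with W_h = N_h/N and N = 2450:
  stratum A: (225/2450)²·(1 − 26/225)·34.43²/26 = 0.340098
  stratum B: (1400/2450)²·(1 − 323/1400)·35.92²/323 = 1.00342
  stratum C: (575/2450)²·(1 − 82/575)·21.79²/82 = 0.273453
  stratum D: (250/2450)²·(1 − 8/250)·97.87²/8 = 12.0679
V̂(ȳ_st) = 13.6849
SE(ȳ_st) = √13.6849 = 3.69931

SE(ȳ_st) ≈ 3.70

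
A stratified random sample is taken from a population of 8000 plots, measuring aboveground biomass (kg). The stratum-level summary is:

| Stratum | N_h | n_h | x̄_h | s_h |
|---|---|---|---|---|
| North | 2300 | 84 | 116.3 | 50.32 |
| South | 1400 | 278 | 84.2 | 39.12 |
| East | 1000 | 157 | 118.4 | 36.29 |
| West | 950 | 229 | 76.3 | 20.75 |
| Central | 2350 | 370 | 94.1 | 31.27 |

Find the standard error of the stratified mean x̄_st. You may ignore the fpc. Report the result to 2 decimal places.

SE(x̄_st) ≈ 1.75

V̂(x̄_st) = Σ W_h² s_h²/n_h, with W_h = N_h/N and N = 8000:
  stratum North: (2300/8000)²·50.32²/84 = 2.4916
  stratum South: (1400/8000)²·39.12²/278 = 0.168589
  stratum East: (1000/8000)²·36.29²/157 = 0.131067
  stratum West: (950/8000)²·20.75²/229 = 0.0265136
  stratum Central: (2350/8000)²·31.27²/370 = 0.228039
V̂(x̄_st) = 3.04581
SE(x̄_st) = √3.04581 = 1.74522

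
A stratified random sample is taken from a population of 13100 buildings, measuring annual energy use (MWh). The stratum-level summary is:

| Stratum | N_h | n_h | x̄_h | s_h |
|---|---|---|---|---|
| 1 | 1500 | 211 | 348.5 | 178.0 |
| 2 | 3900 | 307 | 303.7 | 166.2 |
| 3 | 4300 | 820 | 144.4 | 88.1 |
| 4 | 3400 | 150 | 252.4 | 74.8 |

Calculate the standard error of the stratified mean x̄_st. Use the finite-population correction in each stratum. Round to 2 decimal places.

V̂(x̄_st) = Σ W_h² (1 − n_h/N_h) s_h²/n_h, with W_h = N_h/N and N = 13100:
  stratum 1: (1500/13100)²·(1 − 211/1500)·178.0²/211 = 1.69184
  stratum 2: (3900/13100)²·(1 − 307/3900)·166.2²/307 = 7.34688
  stratum 3: (4300/13100)²·(1 − 820/4300)·88.1²/820 = 0.825359
  stratum 4: (3400/13100)²·(1 − 150/3400)·74.8²/150 = 2.40177
V̂(x̄_st) = 12.2658
SE(x̄_st) = √12.2658 = 3.50226

SE(x̄_st) ≈ 3.50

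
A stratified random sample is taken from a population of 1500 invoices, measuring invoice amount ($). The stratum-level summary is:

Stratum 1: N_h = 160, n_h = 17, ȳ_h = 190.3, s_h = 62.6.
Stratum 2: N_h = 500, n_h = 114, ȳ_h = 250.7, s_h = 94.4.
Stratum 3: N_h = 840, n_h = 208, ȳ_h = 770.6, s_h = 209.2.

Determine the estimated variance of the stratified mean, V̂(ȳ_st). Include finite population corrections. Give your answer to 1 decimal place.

V̂(ȳ_st) ≈ 58.7

V̂(ȳ_st) = Σ W_h² (1 − n_h/N_h) s_h²/n_h, with W_h = N_h/N and N = 1500:
  stratum 1: (160/1500)²·(1 − 17/160)·62.6²/17 = 2.34408
  stratum 2: (500/1500)²·(1 − 114/500)·94.4²/114 = 6.70523
  stratum 3: (840/1500)²·(1 − 208/840)·209.2²/208 = 49.6448
V̂(ȳ_st) = 58.6941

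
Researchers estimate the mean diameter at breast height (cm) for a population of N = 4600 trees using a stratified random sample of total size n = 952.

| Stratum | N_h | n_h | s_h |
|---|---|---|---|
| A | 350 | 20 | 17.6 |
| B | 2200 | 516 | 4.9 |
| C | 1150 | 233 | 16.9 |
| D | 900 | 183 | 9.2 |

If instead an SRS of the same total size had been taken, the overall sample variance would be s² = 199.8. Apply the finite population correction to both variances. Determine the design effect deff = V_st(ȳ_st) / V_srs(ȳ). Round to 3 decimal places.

V̂(ȳ_st) = Σ W_h² (1 − n_h/N_h) s_h²/n_h, with W_h = N_h/N and N = 4600:
  stratum A: (350/4600)²·(1 − 20/350)·17.6²/20 = 0.0845399
  stratum B: (2200/4600)²·(1 − 516/2200)·4.9²/516 = 0.00814688
  stratum C: (1150/4600)²·(1 − 233/1150)·16.9²/233 = 0.0610898
  stratum D: (900/4600)²·(1 − 183/900)·9.2²/183 = 0.0141049
V_st = 0.167882
V_srs = (1 − 952/4600)·199.8/952 = 0.166439
deff = V_st / V_srs = 0.167882/0.166439 = 1.0087

deff ≈ 1.009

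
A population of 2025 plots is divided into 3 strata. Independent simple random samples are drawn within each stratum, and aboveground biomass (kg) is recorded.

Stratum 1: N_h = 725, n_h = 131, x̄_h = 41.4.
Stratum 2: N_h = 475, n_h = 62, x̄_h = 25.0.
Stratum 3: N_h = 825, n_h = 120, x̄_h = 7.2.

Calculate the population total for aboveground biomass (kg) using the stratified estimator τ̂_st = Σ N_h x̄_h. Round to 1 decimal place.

τ̂_st ≈ 47830.0

τ̂_st = Σ N_h x̄_h = 725·41.4 + 475·25.0 + 825·7.2 = 47830.0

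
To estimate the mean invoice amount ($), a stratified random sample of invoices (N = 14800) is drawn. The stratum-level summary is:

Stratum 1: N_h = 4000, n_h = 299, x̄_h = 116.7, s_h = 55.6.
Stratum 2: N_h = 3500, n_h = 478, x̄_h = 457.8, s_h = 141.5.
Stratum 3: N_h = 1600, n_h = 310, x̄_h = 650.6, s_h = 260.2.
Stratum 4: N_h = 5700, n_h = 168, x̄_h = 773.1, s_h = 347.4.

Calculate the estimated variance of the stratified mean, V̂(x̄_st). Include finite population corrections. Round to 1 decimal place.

V̂(x̄_st) ≈ 108.2

V̂(x̄_st) = Σ W_h² (1 − n_h/N_h) s_h²/n_h, with W_h = N_h/N and N = 14800:
  stratum 1: (4000/14800)²·(1 − 299/4000)·55.6²/299 = 0.69877
  stratum 2: (3500/14800)²·(1 − 478/3500)·141.5²/478 = 2.02267
  stratum 3: (1600/14800)²·(1 − 310/1600)·260.2²/310 = 2.05797
  stratum 4: (5700/14800)²·(1 − 168/5700)·347.4²/168 = 103.415
V̂(x̄_st) = 108.195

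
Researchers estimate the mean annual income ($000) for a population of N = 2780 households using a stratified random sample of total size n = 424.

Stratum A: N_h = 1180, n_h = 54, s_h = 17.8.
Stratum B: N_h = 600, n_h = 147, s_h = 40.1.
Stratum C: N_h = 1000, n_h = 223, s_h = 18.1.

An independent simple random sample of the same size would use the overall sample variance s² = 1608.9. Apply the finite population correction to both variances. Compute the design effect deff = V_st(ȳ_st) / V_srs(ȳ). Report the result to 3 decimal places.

deff ≈ 0.479

V̂(ȳ_st) = Σ W_h² (1 − n_h/N_h) s_h²/n_h, with W_h = N_h/N and N = 2780:
  stratum A: (1180/2780)²·(1 − 54/1180)·17.8²/54 = 1.00873
  stratum B: (600/2780)²·(1 − 147/600)·40.1²/147 = 0.384708
  stratum C: (1000/2780)²·(1 − 223/1000)·18.1²/223 = 0.147701
V_st = 1.54114
V_srs = (1 − 424/2780)·1608.9/424 = 3.21583
deff = V_st / V_srs = 1.54114/3.21583 = 0.4792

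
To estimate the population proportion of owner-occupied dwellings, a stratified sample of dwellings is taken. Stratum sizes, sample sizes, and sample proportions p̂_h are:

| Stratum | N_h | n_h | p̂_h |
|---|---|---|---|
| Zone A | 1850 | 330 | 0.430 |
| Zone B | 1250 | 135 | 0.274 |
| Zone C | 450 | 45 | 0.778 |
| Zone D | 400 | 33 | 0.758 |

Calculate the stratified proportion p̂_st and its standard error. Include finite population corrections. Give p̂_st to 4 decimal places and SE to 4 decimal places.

p̂_st ≈ 0.4535, SE ≈ 0.0191

N = 3950; stratum weights W_h = N_h/N.
p̂_st = Σ W_h p̂_h = (1850·0.430 + 1250·0.274 + 450·0.778 + 400·0.758)/3950 = 0.45349
V̂(p̂_st) = Σ W_h² (1 − n_h/N_h) p̂_h(1−p̂_h)/(n_h−1):
  stratum Zone A: (1850/3950)²·(1 − 330/1850)·0.430·0.570/329 = 0.000134267
  stratum Zone B: (1250/3950)²·(1 − 135/1250)·0.274·0.726/134 = 0.000132609
  stratum Zone C: (450/3950)²·(1 − 45/450)·0.778·0.222/44 = 4.58515e-05
  stratum Zone D: (400/3950)²·(1 − 33/400)·0.758·0.242/32 = 5.39345e-05
V̂(p̂_st) = 0.000366662; SE = √V̂ = 0.0191484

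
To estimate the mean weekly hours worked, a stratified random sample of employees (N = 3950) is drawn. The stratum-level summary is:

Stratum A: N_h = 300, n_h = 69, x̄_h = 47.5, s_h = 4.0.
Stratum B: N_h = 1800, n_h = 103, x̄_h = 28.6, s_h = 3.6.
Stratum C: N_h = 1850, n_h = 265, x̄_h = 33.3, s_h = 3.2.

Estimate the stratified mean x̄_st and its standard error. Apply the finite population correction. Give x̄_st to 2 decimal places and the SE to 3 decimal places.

x̄_st = Σ W_h x̄_h = (300·47.5 + 1800·28.6 + 1850·33.3)/3950 = 32.23671
V̂(x̄_st) = Σ W_h² (1 − n_h/N_h) s_h²/n_h, with W_h = N_h/N and N = 3950:
  stratum A: (300/3950)²·(1 − 69/300)·4.0²/69 = 0.00102994
  stratum B: (1800/3950)²·(1 − 103/1800)·3.6²/103 = 0.0246336
  stratum C: (1850/3950)²·(1 − 265/1850)·3.2²/265 = 0.00726208
V̂(x̄_st) = 0.0329256
SE(x̄_st) = √0.0329256 = 0.181454

x̄_st ≈ 32.24, SE ≈ 0.181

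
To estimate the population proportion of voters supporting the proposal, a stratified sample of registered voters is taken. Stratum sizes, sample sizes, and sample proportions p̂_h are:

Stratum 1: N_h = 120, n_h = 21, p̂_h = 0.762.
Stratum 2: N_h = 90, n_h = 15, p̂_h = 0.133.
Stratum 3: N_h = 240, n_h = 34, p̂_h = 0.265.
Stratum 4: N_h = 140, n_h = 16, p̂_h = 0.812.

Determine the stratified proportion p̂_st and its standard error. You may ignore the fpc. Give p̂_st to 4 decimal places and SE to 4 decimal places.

p̂_st ≈ 0.4757, SE ≈ 0.0460

N = 590; stratum weights W_h = N_h/N.
p̂_st = Σ W_h p̂_h = (120·0.762 + 90·0.133 + 240·0.265 + 140·0.812)/590 = 0.47575
V̂(p̂_st) = Σ W_h² p̂_h(1−p̂_h)/(n_h−1):
  stratum 1: (120/590)²·0.762·0.238/20 = 0.000375112
  stratum 2: (90/590)²·0.133·0.867/14 = 0.000191657
  stratum 3: (240/590)²·0.265·0.735/33 = 0.000976647
  stratum 4: (140/590)²·0.812·0.188/15 = 0.000573026
V̂(p̂_st) = 0.00211644; SE = √V̂ = 0.0460048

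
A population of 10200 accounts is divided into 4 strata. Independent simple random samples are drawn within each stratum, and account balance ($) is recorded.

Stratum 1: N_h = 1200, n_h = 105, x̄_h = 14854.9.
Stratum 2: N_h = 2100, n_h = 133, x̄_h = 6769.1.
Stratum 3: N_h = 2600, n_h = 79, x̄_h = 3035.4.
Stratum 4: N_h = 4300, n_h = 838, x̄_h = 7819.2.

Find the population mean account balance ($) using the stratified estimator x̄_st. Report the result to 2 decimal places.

N = Σ N_h = 10200. Stratum weights W_h = N_h/N.
x̄_st = (1200·14854.9 + 2100·6769.1 + 2600·3035.4 + 4300·7819.2) / 10200 = 7211.3324

x̄_st ≈ 7211.33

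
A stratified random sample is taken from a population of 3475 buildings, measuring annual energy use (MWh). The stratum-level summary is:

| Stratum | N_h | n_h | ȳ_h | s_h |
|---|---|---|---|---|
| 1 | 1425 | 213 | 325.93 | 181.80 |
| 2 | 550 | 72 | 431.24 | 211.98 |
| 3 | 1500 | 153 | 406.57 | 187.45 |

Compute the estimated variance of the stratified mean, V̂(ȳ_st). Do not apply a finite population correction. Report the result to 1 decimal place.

V̂(ȳ_st) ≈ 84.5

V̂(ȳ_st) = Σ W_h² s_h²/n_h, with W_h = N_h/N and N = 3475:
  stratum 1: (1425/3475)²·181.80²/213 = 26.0933
  stratum 2: (550/3475)²·211.98²/72 = 15.6341
  stratum 3: (1500/3475)²·187.45²/153 = 42.791
V̂(ȳ_st) = 84.5184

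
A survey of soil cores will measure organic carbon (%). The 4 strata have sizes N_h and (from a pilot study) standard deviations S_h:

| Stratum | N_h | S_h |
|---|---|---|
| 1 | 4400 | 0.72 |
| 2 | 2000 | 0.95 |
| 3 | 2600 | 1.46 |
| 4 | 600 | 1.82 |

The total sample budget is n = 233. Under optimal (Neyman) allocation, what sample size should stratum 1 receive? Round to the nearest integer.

Neyman allocation: n_h = n · N_h S_h / Σ N_i S_i, with n = 233.
  stratum 1: N_h·S_h = 4400·0.72 = 3168.00
  stratum 2: N_h·S_h = 2000·0.95 = 1900.00
  stratum 3: N_h·S_h = 2600·1.46 = 3796.00
  stratum 4: N_h·S_h = 600·1.82 = 1092.00
Σ N_h S_h = 9956.00
n for stratum 1 = 233·3168.00/9956.00 = 74.141 → 74

74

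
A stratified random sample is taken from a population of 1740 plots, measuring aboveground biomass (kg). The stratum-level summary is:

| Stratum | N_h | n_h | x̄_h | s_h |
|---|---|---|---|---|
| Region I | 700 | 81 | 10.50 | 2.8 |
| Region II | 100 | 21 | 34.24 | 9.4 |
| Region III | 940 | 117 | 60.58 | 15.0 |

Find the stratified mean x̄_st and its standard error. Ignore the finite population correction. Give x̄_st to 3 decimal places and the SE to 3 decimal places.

x̄_st = Σ W_h x̄_h = (700·10.50 + 100·34.24 + 940·60.58)/1740 = 38.91908
V̂(x̄_st) = Σ W_h² s_h²/n_h, with W_h = N_h/N and N = 1740:
  stratum Region I: (700/1740)²·2.8²/81 = 0.0156649
  stratum Region II: (100/1740)²·9.4²/21 = 0.0138975
  stratum Region III: (940/1740)²·15.0²/117 = 0.561247
V̂(x̄_st) = 0.590809
SE(x̄_st) = √0.590809 = 0.768641

x̄_st ≈ 38.919, SE ≈ 0.769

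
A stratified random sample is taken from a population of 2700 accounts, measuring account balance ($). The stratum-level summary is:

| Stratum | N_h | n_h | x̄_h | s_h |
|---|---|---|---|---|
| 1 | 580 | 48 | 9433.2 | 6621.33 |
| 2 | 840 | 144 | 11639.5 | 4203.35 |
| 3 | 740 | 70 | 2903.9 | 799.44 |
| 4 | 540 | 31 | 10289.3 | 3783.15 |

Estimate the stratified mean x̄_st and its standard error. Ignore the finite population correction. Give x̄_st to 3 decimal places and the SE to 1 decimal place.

x̄_st = Σ W_h x̄_h = (580·9433.2 + 840·11639.5 + 740·2903.9 + 540·10289.3)/2700 = 8501.31259
V̂(x̄_st) = Σ W_h² s_h²/n_h, with W_h = N_h/N and N = 2700:
  stratum 1: (580/2700)²·6621.33²/48 = 42148.1
  stratum 2: (840/2700)²·4203.35²/144 = 11875.7
  stratum 3: (740/2700)²·799.44²/70 = 685.819
  stratum 4: (540/2700)²·3783.15²/31 = 18467.4
V̂(x̄_st) = 73177
SE(x̄_st) = √73177 = 270.512

x̄_st ≈ 8501.313, SE ≈ 270.5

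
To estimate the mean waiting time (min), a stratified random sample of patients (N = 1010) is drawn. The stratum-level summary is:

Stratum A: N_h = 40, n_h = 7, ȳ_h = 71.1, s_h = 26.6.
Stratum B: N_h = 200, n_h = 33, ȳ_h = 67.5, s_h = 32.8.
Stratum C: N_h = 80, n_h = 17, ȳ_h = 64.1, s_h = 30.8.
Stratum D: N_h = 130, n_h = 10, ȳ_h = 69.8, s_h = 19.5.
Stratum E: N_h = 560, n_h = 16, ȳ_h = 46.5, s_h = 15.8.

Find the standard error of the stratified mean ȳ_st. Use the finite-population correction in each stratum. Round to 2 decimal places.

V̂(ȳ_st) = Σ W_h² (1 − n_h/N_h) s_h²/n_h, with W_h = N_h/N and N = 1010:
  stratum A: (40/1010)²·(1 − 7/40)·26.6²/7 = 0.130797
  stratum B: (200/1010)²·(1 − 33/200)·32.8²/33 = 1.06743
  stratum C: (80/1010)²·(1 − 17/80)·30.8²/17 = 0.275702
  stratum D: (130/1010)²·(1 − 10/130)·19.5²/10 = 0.581502
  stratum E: (560/1010)²·(1 − 16/560)·15.8²/16 = 4.65949
V̂(ȳ_st) = 6.71492
SE(ȳ_st) = √6.71492 = 2.59132

SE(ȳ_st) ≈ 2.59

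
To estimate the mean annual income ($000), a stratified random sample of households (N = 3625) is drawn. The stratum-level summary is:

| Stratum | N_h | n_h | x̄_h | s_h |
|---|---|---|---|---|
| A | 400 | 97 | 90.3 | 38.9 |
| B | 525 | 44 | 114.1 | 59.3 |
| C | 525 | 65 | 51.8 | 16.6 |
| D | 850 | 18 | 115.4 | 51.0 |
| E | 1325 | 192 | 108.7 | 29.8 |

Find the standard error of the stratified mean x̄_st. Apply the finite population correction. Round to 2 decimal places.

V̂(x̄_st) = Σ W_h² (1 − n_h/N_h) s_h²/n_h, with W_h = N_h/N and N = 3625:
  stratum A: (400/3625)²·(1 − 97/400)·38.9²/97 = 0.143885
  stratum B: (525/3625)²·(1 − 44/525)·59.3²/44 = 1.53584
  stratum C: (525/3625)²·(1 − 65/525)·16.6²/65 = 0.0779119
  stratum D: (850/3625)²·(1 − 18/850)·51.0²/18 = 7.77668
  stratum E: (1325/3625)²·(1 − 192/1325)·29.8²/192 = 0.528398
V̂(x̄_st) = 10.0627
SE(x̄_st) = √10.0627 = 3.17218

SE(x̄_st) ≈ 3.17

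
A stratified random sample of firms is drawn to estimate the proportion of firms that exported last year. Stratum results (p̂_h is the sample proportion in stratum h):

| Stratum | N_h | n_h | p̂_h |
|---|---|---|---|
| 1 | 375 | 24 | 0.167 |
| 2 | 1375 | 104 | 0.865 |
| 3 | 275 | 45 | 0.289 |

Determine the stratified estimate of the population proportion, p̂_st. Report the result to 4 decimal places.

p̂_st ≈ 0.6575

N = 2025; stratum weights W_h = N_h/N.
p̂_st = Σ W_h p̂_h = (375·0.167 + 1375·0.865 + 275·0.289)/2025 = 0.65752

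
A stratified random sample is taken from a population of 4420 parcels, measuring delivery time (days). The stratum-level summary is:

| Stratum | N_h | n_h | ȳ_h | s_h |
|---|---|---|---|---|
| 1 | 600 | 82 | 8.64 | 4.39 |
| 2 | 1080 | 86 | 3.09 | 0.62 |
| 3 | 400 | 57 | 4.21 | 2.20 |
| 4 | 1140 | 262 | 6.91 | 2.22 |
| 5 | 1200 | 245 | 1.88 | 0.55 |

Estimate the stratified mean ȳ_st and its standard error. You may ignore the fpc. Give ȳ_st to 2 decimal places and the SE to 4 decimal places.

ȳ_st ≈ 4.60, SE ≈ 0.0815

ȳ_st = Σ W_h ȳ_h = (600·8.64 + 1080·3.09 + 400·4.21 + 1140·6.91 + 1200·1.88)/4420 = 4.60149
V̂(ȳ_st) = Σ W_h² s_h²/n_h, with W_h = N_h/N and N = 4420:
  stratum 1: (600/4420)²·4.39²/82 = 0.00433085
  stratum 2: (1080/4420)²·0.62²/86 = 0.000266863
  stratum 3: (400/4420)²·2.20²/57 = 0.000695418
  stratum 4: (1140/4420)²·2.22²/262 = 0.00125132
  stratum 5: (1200/4420)²·0.55²/245 = 9.10075e-05
V̂(ȳ_st) = 0.00663546
SE(ȳ_st) = √0.00663546 = 0.0814583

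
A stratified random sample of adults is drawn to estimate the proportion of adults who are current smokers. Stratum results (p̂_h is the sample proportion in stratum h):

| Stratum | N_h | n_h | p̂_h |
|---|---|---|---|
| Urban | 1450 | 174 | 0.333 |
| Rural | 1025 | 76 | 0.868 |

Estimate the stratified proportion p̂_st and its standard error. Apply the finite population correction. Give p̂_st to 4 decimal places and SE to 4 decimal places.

p̂_st ≈ 0.5546, SE ≈ 0.0251

N = 2475; stratum weights W_h = N_h/N.
p̂_st = Σ W_h p̂_h = (1450·0.333 + 1025·0.868)/2475 = 0.55457
V̂(p̂_st) = Σ W_h² (1 − n_h/N_h) p̂_h(1−p̂_h)/(n_h−1):
  stratum Urban: (1450/2475)²·(1 − 174/1450)·0.333·0.667/173 = 0.000387786
  stratum Rural: (1025/2475)²·(1 − 76/1025)·0.868·0.132/75 = 0.00024259
V̂(p̂_st) = 0.000630376; SE = √V̂ = 0.0251073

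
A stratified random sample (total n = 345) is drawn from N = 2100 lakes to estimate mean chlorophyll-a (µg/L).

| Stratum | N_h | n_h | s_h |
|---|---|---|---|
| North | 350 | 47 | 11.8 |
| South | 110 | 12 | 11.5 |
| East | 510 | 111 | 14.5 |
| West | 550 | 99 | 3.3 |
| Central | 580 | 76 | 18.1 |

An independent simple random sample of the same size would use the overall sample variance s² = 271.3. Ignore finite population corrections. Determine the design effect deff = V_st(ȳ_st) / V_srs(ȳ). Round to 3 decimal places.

V̂(ȳ_st) = Σ W_h² s_h²/n_h, with W_h = N_h/N and N = 2100:
  stratum North: (350/2100)²·11.8²/47 = 0.0822931
  stratum South: (110/2100)²·11.5²/12 = 0.0302386
  stratum East: (510/2100)²·14.5²/111 = 0.111716
  stratum West: (550/2100)²·3.3²/99 = 0.00754535
  stratum Central: (580/2100)²·18.1²/76 = 0.328822
V_st = 0.560615
V_srs = s²/n = 271.3/345 = 0.786377
deff = V_st / V_srs = 0.560615/0.786377 = 0.7129

deff ≈ 0.713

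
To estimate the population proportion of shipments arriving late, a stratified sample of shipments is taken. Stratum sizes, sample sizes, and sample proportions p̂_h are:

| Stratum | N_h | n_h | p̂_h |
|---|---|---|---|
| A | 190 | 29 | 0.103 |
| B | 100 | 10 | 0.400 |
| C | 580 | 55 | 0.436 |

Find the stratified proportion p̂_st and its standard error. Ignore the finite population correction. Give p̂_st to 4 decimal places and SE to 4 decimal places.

p̂_st ≈ 0.3591, SE ≈ 0.0503

N = 870; stratum weights W_h = N_h/N.
p̂_st = Σ W_h p̂_h = (190·0.103 + 100·0.400 + 580·0.436)/870 = 0.35914
V̂(p̂_st) = Σ W_h² p̂_h(1−p̂_h)/(n_h−1):
  stratum A: (190/870)²·0.103·0.897/28 = 0.000157377
  stratum B: (100/870)²·0.400·0.600/9 = 0.000352314
  stratum C: (580/870)²·0.436·0.564/54 = 0.0020239
V̂(p̂_st) = 0.00253359; SE = √V̂ = 0.0503348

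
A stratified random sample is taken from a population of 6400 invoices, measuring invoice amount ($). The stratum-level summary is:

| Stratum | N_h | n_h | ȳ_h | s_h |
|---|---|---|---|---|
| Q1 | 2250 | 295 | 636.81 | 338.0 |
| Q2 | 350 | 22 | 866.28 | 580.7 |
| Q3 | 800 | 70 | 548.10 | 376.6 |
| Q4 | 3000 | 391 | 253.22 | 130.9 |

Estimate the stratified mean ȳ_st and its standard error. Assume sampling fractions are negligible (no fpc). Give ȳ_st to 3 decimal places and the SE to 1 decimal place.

ȳ_st = Σ W_h ȳ_h = (2250·636.81 + 350·866.28 + 800·548.10 + 3000·253.22)/6400 = 458.46258
V̂(ȳ_st) = Σ W_h² s_h²/n_h, with W_h = N_h/N and N = 6400:
  stratum Q1: (2250/6400)²·338.0²/295 = 47.8648
  stratum Q2: (350/6400)²·580.7²/22 = 45.8413
  stratum Q3: (800/6400)²·376.6²/70 = 31.6579
  stratum Q4: (3000/6400)²·130.9²/391 = 9.62909
V̂(ȳ_st) = 134.993
SE(ȳ_st) = √134.993 = 11.6187

ȳ_st ≈ 458.463, SE ≈ 11.6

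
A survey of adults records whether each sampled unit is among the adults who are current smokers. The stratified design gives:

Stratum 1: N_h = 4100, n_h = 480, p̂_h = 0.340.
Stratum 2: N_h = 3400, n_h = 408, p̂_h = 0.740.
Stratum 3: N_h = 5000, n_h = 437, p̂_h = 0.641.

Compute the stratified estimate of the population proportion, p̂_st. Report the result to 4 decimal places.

p̂_st ≈ 0.5692

N = 12500; stratum weights W_h = N_h/N.
p̂_st = Σ W_h p̂_h = (4100·0.340 + 3400·0.740 + 5000·0.641)/12500 = 0.56920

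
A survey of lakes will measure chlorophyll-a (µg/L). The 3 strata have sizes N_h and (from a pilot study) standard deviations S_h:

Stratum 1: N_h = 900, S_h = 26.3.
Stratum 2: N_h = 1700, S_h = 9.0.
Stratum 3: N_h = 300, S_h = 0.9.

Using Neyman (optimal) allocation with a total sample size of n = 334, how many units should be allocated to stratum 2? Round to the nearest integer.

130

Neyman allocation: n_h = n · N_h S_h / Σ N_i S_i, with n = 334.
  stratum 1: N_h·S_h = 900·26.3 = 23670.00
  stratum 2: N_h·S_h = 1700·9.0 = 15300.00
  stratum 3: N_h·S_h = 300·0.9 = 270.00
Σ N_h S_h = 39240.00
n for stratum 2 = 334·15300.00/39240.00 = 130.229 → 130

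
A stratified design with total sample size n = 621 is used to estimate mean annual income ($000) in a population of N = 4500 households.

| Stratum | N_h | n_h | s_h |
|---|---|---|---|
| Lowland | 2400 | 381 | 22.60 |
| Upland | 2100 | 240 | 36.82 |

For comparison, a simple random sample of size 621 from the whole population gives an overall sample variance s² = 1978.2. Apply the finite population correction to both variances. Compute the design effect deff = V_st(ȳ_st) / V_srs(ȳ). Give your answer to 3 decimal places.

deff ≈ 0.514

V̂(ȳ_st) = Σ W_h² (1 − n_h/N_h) s_h²/n_h, with W_h = N_h/N and N = 4500:
  stratum Lowland: (2400/4500)²·(1 − 381/2400)·22.60²/381 = 0.320785
  stratum Upland: (2100/4500)²·(1 − 240/2100)·36.82²/240 = 1.08959
V_st = 1.41038
V_srs = (1 − 621/4500)·1978.2/621 = 2.74591
deff = V_st / V_srs = 1.41038/2.74591 = 0.5136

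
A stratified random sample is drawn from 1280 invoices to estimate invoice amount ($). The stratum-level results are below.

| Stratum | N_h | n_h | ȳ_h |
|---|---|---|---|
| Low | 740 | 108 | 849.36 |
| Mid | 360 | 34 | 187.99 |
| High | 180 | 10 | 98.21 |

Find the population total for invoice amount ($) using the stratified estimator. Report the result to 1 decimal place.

τ̂_st = Σ N_h ȳ_h = 740·849.36 + 360·187.99 + 180·98.21 = 713880.6

τ̂_st ≈ 713880.6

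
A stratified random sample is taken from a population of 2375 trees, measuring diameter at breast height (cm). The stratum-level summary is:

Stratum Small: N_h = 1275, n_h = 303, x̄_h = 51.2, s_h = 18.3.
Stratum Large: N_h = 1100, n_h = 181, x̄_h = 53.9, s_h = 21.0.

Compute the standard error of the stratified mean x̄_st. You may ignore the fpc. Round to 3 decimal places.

SE(x̄_st) ≈ 0.917

V̂(x̄_st) = Σ W_h² s_h²/n_h, with W_h = N_h/N and N = 2375:
  stratum Small: (1275/2375)²·18.3²/303 = 0.318532
  stratum Large: (1100/2375)²·21.0²/181 = 0.522659
V̂(x̄_st) = 0.84119
SE(x̄_st) = √0.84119 = 0.917164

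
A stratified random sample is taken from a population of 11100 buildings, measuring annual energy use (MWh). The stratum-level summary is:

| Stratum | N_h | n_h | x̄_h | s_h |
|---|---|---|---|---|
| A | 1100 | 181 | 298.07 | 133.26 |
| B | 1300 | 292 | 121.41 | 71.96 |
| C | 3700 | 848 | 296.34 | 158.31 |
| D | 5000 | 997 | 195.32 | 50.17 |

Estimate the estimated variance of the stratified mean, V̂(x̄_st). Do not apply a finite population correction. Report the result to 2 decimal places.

V̂(x̄_st) ≈ 5.00

V̂(x̄_st) = Σ W_h² s_h²/n_h, with W_h = N_h/N and N = 11100:
  stratum A: (1100/11100)²·133.26²/181 = 0.963519
  stratum B: (1300/11100)²·71.96²/292 = 0.243243
  stratum C: (3700/11100)²·158.31²/848 = 3.28381
  stratum D: (5000/11100)²·50.17²/997 = 0.512256
V̂(x̄_st) = 5.00283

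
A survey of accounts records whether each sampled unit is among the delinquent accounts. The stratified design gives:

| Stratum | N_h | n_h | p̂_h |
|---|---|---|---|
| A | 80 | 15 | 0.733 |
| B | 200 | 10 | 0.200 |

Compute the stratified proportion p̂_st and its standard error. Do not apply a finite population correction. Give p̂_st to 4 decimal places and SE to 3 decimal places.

p̂_st ≈ 0.3523, SE ≈ 0.101

N = 280; stratum weights W_h = N_h/N.
p̂_st = Σ W_h p̂_h = (80·0.733 + 200·0.200)/280 = 0.35229
V̂(p̂_st) = Σ W_h² p̂_h(1−p̂_h)/(n_h−1):
  stratum A: (80/280)²·0.733·0.267/14 = 0.00114117
  stratum B: (200/280)²·0.200·0.800/9 = 0.00907029
V̂(p̂_st) = 0.0102115; SE = √V̂ = 0.101052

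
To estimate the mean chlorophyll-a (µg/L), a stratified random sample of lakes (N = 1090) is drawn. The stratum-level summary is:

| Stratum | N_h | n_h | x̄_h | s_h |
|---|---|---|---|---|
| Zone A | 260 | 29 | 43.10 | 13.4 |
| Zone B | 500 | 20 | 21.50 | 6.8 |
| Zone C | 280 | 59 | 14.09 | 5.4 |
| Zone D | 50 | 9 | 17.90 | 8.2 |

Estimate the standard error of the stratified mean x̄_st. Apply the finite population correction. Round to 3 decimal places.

V̂(x̄_st) = Σ W_h² (1 − n_h/N_h) s_h²/n_h, with W_h = N_h/N and N = 1090:
  stratum Zone A: (260/1090)²·(1 − 29/260)·13.4²/29 = 0.313
  stratum Zone B: (500/1090)²·(1 − 20/500)·6.8²/20 = 0.467031
  stratum Zone C: (280/1090)²·(1 − 59/280)·5.4²/59 = 0.0257414
  stratum Zone D: (50/1090)²·(1 − 9/50)·8.2²/9 = 0.012891
V̂(x̄_st) = 0.818664
SE(x̄_st) = √0.818664 = 0.9048

SE(x̄_st) ≈ 0.905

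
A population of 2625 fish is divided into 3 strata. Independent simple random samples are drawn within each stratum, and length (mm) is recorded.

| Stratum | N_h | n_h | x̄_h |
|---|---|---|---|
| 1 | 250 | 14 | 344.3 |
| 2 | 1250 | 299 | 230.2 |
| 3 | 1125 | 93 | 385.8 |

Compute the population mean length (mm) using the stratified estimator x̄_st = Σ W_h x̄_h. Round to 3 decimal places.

x̄_st ≈ 307.752

N = Σ N_h = 2625. Stratum weights W_h = N_h/N.
x̄_st = (250·344.3 + 1250·230.2 + 1125·385.8) / 2625 = 307.75238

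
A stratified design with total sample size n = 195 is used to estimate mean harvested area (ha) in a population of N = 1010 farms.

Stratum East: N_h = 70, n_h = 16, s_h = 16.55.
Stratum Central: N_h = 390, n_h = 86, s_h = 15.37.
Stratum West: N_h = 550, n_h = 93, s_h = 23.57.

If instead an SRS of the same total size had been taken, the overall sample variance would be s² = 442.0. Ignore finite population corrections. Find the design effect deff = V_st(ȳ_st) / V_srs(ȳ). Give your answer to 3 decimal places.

V̂(ȳ_st) = Σ W_h² s_h²/n_h, with W_h = N_h/N and N = 1010:
  stratum East: (70/1010)²·16.55²/16 = 0.0822298
  stratum Central: (390/1010)²·15.37²/86 = 0.409577
  stratum West: (550/1010)²·23.57²/93 = 1.77141
V_st = 2.26322
V_srs = s²/n = 442.0/195 = 2.26667
deff = V_st / V_srs = 2.26322/2.26667 = 0.9985

deff ≈ 0.998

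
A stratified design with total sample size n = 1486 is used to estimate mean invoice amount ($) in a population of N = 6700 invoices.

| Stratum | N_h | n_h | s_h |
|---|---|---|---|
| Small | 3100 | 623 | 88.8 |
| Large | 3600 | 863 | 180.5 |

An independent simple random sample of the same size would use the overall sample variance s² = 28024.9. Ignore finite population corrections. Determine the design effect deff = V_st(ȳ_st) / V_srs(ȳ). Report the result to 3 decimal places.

deff ≈ 0.722

V̂(ȳ_st) = Σ W_h² s_h²/n_h, with W_h = N_h/N and N = 6700:
  stratum Small: (3100/6700)²·88.8²/623 = 2.70964
  stratum Large: (3600/6700)²·180.5²/863 = 10.8993
V_st = 13.609
V_srs = s²/n = 28024.9/1486 = 18.8593
deff = V_st / V_srs = 13.609/18.8593 = 0.7216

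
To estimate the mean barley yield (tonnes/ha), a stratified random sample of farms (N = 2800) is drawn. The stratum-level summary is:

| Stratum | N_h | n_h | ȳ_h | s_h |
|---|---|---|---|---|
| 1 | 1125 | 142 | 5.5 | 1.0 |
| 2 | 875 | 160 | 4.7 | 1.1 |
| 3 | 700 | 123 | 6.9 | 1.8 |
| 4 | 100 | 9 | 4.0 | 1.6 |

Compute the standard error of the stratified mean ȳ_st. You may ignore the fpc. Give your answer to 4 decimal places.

V̂(ȳ_st) = Σ W_h² s_h²/n_h, with W_h = N_h/N and N = 2800:
  stratum 1: (1125/2800)²·1.0²/142 = 0.00113684
  stratum 2: (875/2800)²·1.1²/160 = 0.000738525
  stratum 3: (700/2800)²·1.8²/123 = 0.00164634
  stratum 4: (100/2800)²·1.6²/9 = 0.000362812
V̂(ȳ_st) = 0.00388452
SE(ȳ_st) = √0.00388452 = 0.0623259

SE(ȳ_st) ≈ 0.0623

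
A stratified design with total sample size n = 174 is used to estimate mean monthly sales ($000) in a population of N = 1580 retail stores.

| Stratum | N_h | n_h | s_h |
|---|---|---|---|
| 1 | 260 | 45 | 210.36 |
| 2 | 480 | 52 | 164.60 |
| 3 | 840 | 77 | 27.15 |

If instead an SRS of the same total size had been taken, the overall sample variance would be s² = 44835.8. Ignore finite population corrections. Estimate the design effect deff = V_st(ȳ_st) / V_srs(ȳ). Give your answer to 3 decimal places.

V̂(ȳ_st) = Σ W_h² s_h²/n_h, with W_h = N_h/N and N = 1580:
  stratum 1: (260/1580)²·210.36²/45 = 26.6285
  stratum 2: (480/1580)²·164.60²/52 = 48.0867
  stratum 3: (840/1580)²·27.15²/77 = 2.70579
V_st = 77.4209
V_srs = s²/n = 44835.8/174 = 257.677
deff = V_st / V_srs = 77.4209/257.677 = 0.3005

deff ≈ 0.300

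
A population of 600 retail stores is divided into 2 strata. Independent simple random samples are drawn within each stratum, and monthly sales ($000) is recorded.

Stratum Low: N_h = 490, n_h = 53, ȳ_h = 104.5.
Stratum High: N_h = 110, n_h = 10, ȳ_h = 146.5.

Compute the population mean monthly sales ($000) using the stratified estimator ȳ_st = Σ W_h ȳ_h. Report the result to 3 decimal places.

N = Σ N_h = 600. Stratum weights W_h = N_h/N.
ȳ_st = (490·104.5 + 110·146.5) / 600 = 112.20000

ȳ_st ≈ 112.200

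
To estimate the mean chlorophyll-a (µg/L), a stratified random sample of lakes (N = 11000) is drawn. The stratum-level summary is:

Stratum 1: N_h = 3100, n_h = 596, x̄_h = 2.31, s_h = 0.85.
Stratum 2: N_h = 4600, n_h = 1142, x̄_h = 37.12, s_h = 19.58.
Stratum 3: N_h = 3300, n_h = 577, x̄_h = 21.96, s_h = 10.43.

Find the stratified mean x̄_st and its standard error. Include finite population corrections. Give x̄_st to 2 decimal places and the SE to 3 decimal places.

x̄_st = Σ W_h x̄_h = (3100·2.31 + 4600·37.12 + 3300·21.96)/11000 = 22.76191
V̂(x̄_st) = Σ W_h² (1 − n_h/N_h) s_h²/n_h, with W_h = N_h/N and N = 11000:
  stratum 1: (3100/11000)²·(1 − 596/3100)·0.85²/596 = 7.77682e-05
  stratum 2: (4600/11000)²·(1 − 1142/4600)·19.58²/1142 = 0.0441323
  stratum 3: (3300/11000)²·(1 − 577/3300)·10.43²/577 = 0.0140013
V̂(x̄_st) = 0.0582114
SE(x̄_st) = √0.0582114 = 0.24127

x̄_st ≈ 22.76, SE ≈ 0.241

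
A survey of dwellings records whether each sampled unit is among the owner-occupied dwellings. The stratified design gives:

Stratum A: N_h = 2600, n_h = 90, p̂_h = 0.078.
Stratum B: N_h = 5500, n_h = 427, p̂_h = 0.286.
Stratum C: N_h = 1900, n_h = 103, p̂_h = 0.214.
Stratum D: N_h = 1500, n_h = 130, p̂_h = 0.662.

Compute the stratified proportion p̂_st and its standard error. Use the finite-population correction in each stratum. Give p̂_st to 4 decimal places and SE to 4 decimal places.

p̂_st ≈ 0.2761, SE ≈ 0.0145

N = 11500; stratum weights W_h = N_h/N.
p̂_st = Σ W_h p̂_h = (2600·0.078 + 5500·0.286 + 1900·0.214 + 1500·0.662)/11500 = 0.27612
V̂(p̂_st) = Σ W_h² (1 − n_h/N_h) p̂_h(1−p̂_h)/(n_h−1):
  stratum A: (2600/11500)²·(1 − 90/2600)·0.078·0.922/89 = 3.98737e-05
  stratum B: (5500/11500)²·(1 − 427/5500)·0.286·0.714/426 = 0.000101132
  stratum C: (1900/11500)²·(1 − 103/1900)·0.214·0.786/102 = 4.25738e-05
  stratum D: (1500/11500)²·(1 − 130/1500)·0.662·0.338/129 = 2.69526e-05
V̂(p̂_st) = 0.000210532; SE = √V̂ = 0.0145097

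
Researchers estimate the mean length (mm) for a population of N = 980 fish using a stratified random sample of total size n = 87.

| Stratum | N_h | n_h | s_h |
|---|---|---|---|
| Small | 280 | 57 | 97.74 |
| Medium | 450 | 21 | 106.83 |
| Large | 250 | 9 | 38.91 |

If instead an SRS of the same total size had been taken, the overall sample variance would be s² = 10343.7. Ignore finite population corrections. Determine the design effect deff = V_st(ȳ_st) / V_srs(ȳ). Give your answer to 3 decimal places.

V̂(ȳ_st) = Σ W_h² s_h²/n_h, with W_h = N_h/N and N = 980:
  stratum Small: (280/980)²·97.74²/57 = 13.6815
  stratum Medium: (450/980)²·106.83²/21 = 114.588
  stratum Large: (250/980)²·38.91²/9 = 10.9473
V_st = 139.217
V_srs = s²/n = 10343.7/87 = 118.893
deff = V_st / V_srs = 139.217/118.893 = 1.1709

deff ≈ 1.171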